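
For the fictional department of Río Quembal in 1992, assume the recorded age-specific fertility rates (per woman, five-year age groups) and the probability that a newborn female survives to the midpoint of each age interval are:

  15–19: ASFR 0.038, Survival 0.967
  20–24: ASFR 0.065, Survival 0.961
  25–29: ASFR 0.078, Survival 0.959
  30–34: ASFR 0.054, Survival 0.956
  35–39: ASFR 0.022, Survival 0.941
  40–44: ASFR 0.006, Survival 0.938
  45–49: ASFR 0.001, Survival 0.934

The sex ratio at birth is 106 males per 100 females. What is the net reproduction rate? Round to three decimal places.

0.614

Proportion female at birth = 100 / (100 + 106) = 0.48544.
Each age group contributes 5 × ASFR × survival:
  15–19: 5 × 0.038 × 0.967 = 0.18373
  20–24: 5 × 0.065 × 0.961 = 0.31233
  25–29: 5 × 0.078 × 0.959 = 0.37401
  30–34: 5 × 0.054 × 0.956 = 0.25812
  35–39: 5 × 0.022 × 0.941 = 0.10351
  40–44: 5 × 0.006 × 0.938 = 0.02814
  45–49: 5 × 0.001 × 0.934 = 0.00467
Sum = 1.26451
NRR = 0.48544 × 1.26451 = 0.61384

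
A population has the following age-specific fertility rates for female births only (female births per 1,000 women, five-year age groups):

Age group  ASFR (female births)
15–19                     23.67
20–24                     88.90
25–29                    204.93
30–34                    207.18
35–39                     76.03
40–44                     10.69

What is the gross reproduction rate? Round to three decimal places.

Sum of female ASFRs = 23.67 + 88.90 + 204.93 + 207.18 + 76.03 + 10.69 = 611.40
GRR = 5 × 611.40 / 1000 = 3.057

3.057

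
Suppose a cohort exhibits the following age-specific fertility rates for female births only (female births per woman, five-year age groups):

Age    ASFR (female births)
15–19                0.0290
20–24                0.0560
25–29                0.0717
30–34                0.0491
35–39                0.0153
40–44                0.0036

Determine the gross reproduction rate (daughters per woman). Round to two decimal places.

Sum of female ASFRs = 0.0290 + 0.0560 + 0.0717 + 0.0491 + 0.0153 + 0.0036 = 0.2247
GRR = 5 × 0.2247 = 1.1235

1.12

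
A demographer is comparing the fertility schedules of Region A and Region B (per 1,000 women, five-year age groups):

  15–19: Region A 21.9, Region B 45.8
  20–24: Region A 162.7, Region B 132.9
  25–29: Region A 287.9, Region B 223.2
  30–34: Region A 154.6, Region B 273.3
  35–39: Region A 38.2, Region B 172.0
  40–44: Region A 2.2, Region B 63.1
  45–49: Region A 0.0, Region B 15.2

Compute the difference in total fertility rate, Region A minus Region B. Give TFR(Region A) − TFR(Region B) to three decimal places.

Region A:
  Sum of ASFRs = 21.9 + 162.7 + 287.9 + 154.6 + 38.2 + 2.2 + 0.0 = 667.5
  TFR = 5 × 667.5 / 1000 = 3.3375
Region B:
  Sum of ASFRs = 45.8 + 132.9 + 223.2 + 273.3 + 172.0 + 63.1 + 15.2 = 925.5
  TFR = 5 × 925.5 / 1000 = 4.6275
Difference = 3.3375 − 4.6275 = -1.29

-1.290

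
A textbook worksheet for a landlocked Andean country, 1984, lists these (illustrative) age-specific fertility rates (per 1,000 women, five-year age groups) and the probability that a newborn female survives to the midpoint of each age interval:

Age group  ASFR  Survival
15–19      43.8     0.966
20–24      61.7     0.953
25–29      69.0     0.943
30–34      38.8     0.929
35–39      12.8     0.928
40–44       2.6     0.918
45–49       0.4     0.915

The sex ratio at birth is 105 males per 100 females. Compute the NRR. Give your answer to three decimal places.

0.529

Proportion female at birth = 100 / (100 + 105) = 0.48780.
Survival-weighted fertility by age (5·fₓ·Sₓ):
  15–19: 5 × 43.8/1000 × 0.966 = 0.21155
  20–24: 5 × 61.7/1000 × 0.953 = 0.29400
  25–29: 5 × 69.0/1000 × 0.943 = 0.32534
  30–34: 5 × 38.8/1000 × 0.929 = 0.18023
  35–39: 5 × 12.8/1000 × 0.928 = 0.05939
  40–44: 5 × 2.6/1000 × 0.918 = 0.01193
  45–49: 5 × 0.4/1000 × 0.915 = 0.00183
Sum = 1.08427
NRR = 0.48780 × 1.08427 = 0.52891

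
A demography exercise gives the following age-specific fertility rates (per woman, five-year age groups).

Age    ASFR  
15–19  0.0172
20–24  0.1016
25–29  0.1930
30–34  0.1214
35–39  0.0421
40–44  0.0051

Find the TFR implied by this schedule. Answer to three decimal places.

2.402

Sum of ASFRs = 0.0172 + 0.1016 + 0.1930 + 0.1214 + 0.0421 + 0.0051 = 0.4804
TFR = 5 × 0.4804 = 2.402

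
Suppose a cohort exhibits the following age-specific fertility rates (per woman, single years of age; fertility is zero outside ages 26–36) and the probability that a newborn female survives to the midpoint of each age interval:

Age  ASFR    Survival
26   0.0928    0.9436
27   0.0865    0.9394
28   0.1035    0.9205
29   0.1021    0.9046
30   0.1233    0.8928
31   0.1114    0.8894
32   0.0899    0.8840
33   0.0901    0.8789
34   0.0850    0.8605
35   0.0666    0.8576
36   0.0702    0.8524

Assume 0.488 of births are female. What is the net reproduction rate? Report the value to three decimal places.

0.446

Proportion female at birth = 0.488.
Each age group contributes 1 × ASFR × survival:
  26: 1 × 0.0928 × 0.9436 = 0.08757
  27: 1 × 0.0865 × 0.9394 = 0.08126
  28: 1 × 0.1035 × 0.9205 = 0.09527
  29: 1 × 0.1021 × 0.9046 = 0.09236
  30: 1 × 0.1233 × 0.8928 = 0.11008
  31: 1 × 0.1114 × 0.8894 = 0.09908
  32: 1 × 0.0899 × 0.8840 = 0.07947
  33: 1 × 0.0901 × 0.8789 = 0.07919
  34: 1 × 0.0850 × 0.8605 = 0.07314
  35: 1 × 0.0666 × 0.8576 = 0.05712
  36: 1 × 0.0702 × 0.8524 = 0.05984
Sum = 0.91438
NRR = 0.488 × 0.91438 = 0.44622
With NRR below 1 the population is below replacement fertility.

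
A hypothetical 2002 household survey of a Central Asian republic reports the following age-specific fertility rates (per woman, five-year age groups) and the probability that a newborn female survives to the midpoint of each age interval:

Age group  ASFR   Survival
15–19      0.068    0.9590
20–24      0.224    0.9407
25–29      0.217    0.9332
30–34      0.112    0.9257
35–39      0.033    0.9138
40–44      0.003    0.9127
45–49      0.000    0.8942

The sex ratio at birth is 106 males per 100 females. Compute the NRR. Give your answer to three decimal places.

Proportion female at birth = 100 / (100 + 106) = 0.48544.
Weighting each age-specific rate by interval width and survival:
  15–19: 5 × 0.068 × 0.9590 = 0.32606
  20–24: 5 × 0.224 × 0.9407 = 1.05358
  25–29: 5 × 0.217 × 0.9332 = 1.01252
  30–34: 5 × 0.112 × 0.9257 = 0.51839
  35–39: 5 × 0.033 × 0.9138 = 0.15078
  40–44: 5 × 0.003 × 0.9127 = 0.01369
  45–49: 5 × 0.000 × 0.8942 = 0.00000
Sum = 3.07502
NRR = 0.48544 × 3.07502 = 1.49274

1.493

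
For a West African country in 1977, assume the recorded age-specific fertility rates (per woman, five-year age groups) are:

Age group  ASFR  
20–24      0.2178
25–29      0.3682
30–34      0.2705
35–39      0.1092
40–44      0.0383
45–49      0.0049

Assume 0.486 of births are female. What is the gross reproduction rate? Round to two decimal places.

2.45

Proportion female at birth = 0.486.
Sum of ASFRs = 0.2178 + 0.3682 + 0.2705 + 0.1092 + 0.0383 + 0.0049 = 1.0089
TFR = 5 × 1.0089 = 5.0445
GRR = 0.486 × 5.0445 = 2.45163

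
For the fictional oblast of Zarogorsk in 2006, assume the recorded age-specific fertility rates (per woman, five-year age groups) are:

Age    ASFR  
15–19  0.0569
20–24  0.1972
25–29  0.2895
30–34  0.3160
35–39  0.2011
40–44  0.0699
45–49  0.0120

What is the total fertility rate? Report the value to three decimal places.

Sum of ASFRs = 0.0569 + 0.1972 + 0.2895 + 0.3160 + 0.2011 + 0.0699 + 0.0120 = 1.1426
TFR = 5 × 1.1426 = 5.713

5.713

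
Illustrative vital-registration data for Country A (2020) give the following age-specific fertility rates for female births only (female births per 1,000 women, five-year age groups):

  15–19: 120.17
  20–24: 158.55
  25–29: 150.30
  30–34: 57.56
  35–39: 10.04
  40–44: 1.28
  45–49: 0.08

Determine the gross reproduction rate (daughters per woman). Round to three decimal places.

Sum of female ASFRs = 120.17 + 158.55 + 150.30 + 57.56 + 10.04 + 1.28 + 0.08 = 497.98
GRR = 5 × 497.98 / 1000 = 2.4899

2.490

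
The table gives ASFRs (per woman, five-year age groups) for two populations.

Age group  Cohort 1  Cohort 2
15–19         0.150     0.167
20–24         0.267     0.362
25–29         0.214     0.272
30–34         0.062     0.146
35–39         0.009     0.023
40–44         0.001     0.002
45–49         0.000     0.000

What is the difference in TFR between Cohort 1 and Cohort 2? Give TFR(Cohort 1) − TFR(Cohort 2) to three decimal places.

-1.345

Cohort 1:
  Sum of ASFRs = 0.150 + 0.267 + 0.214 + 0.062 + 0.009 + 0.001 + 0.000 = 0.703
  TFR = 5 × 0.703 = 3.515
Cohort 2:
  Sum of ASFRs = 0.167 + 0.362 + 0.272 + 0.146 + 0.023 + 0.002 + 0.000 = 0.972
  TFR = 5 × 0.972 = 4.86
Difference = 3.515 − 4.86 = -1.345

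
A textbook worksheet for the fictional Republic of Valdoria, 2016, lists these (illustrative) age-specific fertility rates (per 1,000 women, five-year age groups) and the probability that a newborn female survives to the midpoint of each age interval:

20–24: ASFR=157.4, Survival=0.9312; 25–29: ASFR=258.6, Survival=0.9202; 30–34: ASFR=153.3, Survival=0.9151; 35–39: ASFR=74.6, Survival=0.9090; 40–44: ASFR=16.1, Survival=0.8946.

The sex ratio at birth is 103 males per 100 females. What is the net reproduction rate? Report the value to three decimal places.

Proportion female at birth = 100 / (100 + 103) = 0.49261.
Per-age-group product (5 × ASFR × survival probability):
  20–24: 5 × 157.4/1000 × 0.9312 = 0.73285
  25–29: 5 × 258.6/1000 × 0.9202 = 1.18982
  30–34: 5 × 153.3/1000 × 0.9151 = 0.70142
  35–39: 5 × 74.6/1000 × 0.9090 = 0.33906
  40–44: 5 × 16.1/1000 × 0.8946 = 0.07202
Sum = 3.03517
NRR = 0.49261 × 3.03517 = 1.49516
With NRR above 1 the population is above replacement fertility.

1.495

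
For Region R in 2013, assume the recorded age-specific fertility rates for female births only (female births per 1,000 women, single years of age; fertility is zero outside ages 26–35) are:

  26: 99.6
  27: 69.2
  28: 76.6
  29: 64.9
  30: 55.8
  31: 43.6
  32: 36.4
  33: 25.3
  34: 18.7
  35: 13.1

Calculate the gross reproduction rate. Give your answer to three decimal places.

0.503

Sum of female ASFRs = 99.6 + 69.2 + 76.6 + 64.9 + 55.8 + 43.6 + 36.4 + 25.3 + 18.7 + 13.1 = 503.2
GRR = 503.2 / 1000 = 0.5032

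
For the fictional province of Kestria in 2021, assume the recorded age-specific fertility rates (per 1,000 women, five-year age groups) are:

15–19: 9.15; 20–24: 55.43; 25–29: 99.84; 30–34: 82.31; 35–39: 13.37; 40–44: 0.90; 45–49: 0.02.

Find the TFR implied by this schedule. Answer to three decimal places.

1.305

Sum of ASFRs = 9.15 + 55.43 + 99.84 + 82.31 + 13.37 + 0.90 + 0.02 = 261.02
TFR = 5 × 261.02 / 1000 = 1.3051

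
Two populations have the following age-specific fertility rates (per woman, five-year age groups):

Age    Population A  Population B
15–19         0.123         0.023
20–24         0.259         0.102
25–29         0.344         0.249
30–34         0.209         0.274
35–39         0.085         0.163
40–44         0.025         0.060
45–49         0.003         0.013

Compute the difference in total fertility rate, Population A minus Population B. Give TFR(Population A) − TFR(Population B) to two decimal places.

Population A:
  Sum of ASFRs = 0.123 + 0.259 + 0.344 + 0.209 + 0.085 + 0.025 + 0.003 = 1.048
  TFR = 5 × 1.048 = 5.24
Population B:
  Sum of ASFRs = 0.023 + 0.102 + 0.249 + 0.274 + 0.163 + 0.060 + 0.013 = 0.884
  TFR = 5 × 0.884 = 4.42
Difference = 5.24 − 4.42 = 0.82

0.82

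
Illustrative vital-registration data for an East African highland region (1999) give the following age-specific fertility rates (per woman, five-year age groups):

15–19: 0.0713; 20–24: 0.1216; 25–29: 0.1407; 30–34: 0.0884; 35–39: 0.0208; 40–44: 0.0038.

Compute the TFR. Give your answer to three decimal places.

Sum of ASFRs = 0.0713 + 0.1216 + 0.1407 + 0.0884 + 0.0208 + 0.0038 = 0.4466
TFR = 5 × 0.4466 = 2.233

2.233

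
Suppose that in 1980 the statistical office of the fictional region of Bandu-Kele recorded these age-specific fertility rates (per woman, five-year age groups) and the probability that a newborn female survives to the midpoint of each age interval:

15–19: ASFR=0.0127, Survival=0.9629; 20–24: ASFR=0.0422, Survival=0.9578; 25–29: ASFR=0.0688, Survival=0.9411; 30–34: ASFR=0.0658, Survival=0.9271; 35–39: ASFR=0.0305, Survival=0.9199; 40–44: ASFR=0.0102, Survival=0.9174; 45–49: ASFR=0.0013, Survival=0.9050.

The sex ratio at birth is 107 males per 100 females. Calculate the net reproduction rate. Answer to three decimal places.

Proportion female at birth = 100 / (100 + 107) = 0.48309.
Weighting each age-specific rate by interval width and survival:
  15–19: 5 × 0.0127 × 0.9629 = 0.06114
  20–24: 5 × 0.0422 × 0.9578 = 0.20210
  25–29: 5 × 0.0688 × 0.9411 = 0.32374
  30–34: 5 × 0.0658 × 0.9271 = 0.30502
  35–39: 5 × 0.0305 × 0.9199 = 0.14028
  40–44: 5 × 0.0102 × 0.9174 = 0.04679
  45–49: 5 × 0.0013 × 0.9050 = 0.00588
Sum = 1.08495
NRR = 0.48309 × 1.08495 = 0.52413
With NRR below 1 the population is below replacement fertility.

0.524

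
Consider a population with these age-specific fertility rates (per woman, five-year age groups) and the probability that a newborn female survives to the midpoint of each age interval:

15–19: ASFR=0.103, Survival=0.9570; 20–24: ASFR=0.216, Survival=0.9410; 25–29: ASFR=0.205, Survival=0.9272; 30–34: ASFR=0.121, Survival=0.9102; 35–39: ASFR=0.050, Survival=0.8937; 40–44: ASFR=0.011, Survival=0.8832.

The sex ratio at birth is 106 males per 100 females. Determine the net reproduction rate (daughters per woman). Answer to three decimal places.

Proportion female at birth = 100 / (100 + 106) = 0.48544.
Weighting each age-specific rate by interval width and survival:
  15–19: 5 × 0.103 × 0.9570 = 0.49286
  20–24: 5 × 0.216 × 0.9410 = 1.01628
  25–29: 5 × 0.205 × 0.9272 = 0.95038
  30–34: 5 × 0.121 × 0.9102 = 0.55067
  35–39: 5 × 0.050 × 0.8937 = 0.22343
  40–44: 5 × 0.011 × 0.8832 = 0.04858
Sum = 3.28220
NRR = 0.48544 × 3.28220 = 1.59331

1.593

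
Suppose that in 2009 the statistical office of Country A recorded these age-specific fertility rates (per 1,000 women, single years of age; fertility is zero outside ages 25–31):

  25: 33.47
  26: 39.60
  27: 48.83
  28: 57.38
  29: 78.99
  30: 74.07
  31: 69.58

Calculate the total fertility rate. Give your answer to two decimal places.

0.40

Sum of ASFRs = 33.47 + 39.60 + 48.83 + 57.38 + 78.99 + 74.07 + 69.58 = 401.92
TFR = 401.92 / 1000 = 0.40192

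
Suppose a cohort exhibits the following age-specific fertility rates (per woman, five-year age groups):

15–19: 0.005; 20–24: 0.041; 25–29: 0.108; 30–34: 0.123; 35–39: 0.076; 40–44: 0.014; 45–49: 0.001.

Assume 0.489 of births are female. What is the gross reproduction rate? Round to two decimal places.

0.90

Proportion female at birth = 0.489.
Sum of ASFRs = 0.005 + 0.041 + 0.108 + 0.123 + 0.076 + 0.014 + 0.001 = 0.368
TFR = 5 × 0.368 = 1.84
GRR = 0.489 × 1.84 = 0.89976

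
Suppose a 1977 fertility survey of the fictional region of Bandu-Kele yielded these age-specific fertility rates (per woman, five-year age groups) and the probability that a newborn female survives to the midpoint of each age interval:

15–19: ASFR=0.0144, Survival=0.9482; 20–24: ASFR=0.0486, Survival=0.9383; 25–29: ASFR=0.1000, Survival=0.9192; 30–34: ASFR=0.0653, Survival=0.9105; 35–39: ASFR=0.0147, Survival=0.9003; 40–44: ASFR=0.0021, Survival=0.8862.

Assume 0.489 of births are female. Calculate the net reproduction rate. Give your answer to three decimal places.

0.552

Proportion female at birth = 0.489.
Weighting each age-specific rate by interval width and survival:
  15–19: 5 × 0.0144 × 0.9482 = 0.06827
  20–24: 5 × 0.0486 × 0.9383 = 0.22801
  25–29: 5 × 0.1000 × 0.9192 = 0.45960
  30–34: 5 × 0.0653 × 0.9105 = 0.29728
  35–39: 5 × 0.0147 × 0.9003 = 0.06617
  40–44: 5 × 0.0021 × 0.8862 = 0.00931
Sum = 1.12864
NRR = 0.489 × 1.12864 = 0.55190
With NRR below 1 the population is below replacement fertility.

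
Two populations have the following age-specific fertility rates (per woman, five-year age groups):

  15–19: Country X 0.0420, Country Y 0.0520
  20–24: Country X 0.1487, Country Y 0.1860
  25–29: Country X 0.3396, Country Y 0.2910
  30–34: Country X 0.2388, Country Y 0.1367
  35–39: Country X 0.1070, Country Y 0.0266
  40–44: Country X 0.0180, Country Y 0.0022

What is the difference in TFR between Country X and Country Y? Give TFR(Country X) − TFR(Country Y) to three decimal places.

Country X:
  Sum of ASFRs = 0.0420 + 0.1487 + 0.3396 + 0.2388 + 0.1070 + 0.0180 = 0.8941
  TFR = 5 × 0.8941 = 4.4705
Country Y:
  Sum of ASFRs = 0.0520 + 0.1860 + 0.2910 + 0.1367 + 0.0266 + 0.0022 = 0.6945
  TFR = 5 × 0.6945 = 3.4725
Difference = 4.4705 − 3.4725 = 0.998

0.998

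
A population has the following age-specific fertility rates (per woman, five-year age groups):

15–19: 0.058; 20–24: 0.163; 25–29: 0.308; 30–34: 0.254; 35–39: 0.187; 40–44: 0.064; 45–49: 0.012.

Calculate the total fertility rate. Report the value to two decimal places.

Sum of ASFRs = 0.058 + 0.163 + 0.308 + 0.254 + 0.187 + 0.064 + 0.012 = 1.046
TFR = 5 × 1.046 = 5.23

5.23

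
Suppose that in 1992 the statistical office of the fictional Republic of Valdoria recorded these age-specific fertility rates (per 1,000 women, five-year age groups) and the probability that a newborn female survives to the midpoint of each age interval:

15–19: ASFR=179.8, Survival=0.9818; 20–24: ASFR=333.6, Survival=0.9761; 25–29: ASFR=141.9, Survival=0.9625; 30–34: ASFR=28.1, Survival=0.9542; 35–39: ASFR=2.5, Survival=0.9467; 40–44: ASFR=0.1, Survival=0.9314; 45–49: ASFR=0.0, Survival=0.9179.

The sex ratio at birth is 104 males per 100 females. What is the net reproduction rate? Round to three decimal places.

Proportion female at birth = 100 / (100 + 104) = 0.49020.
Each age group contributes 5 × ASFR × survival:
  15–19: 5 × 179.8/1000 × 0.9818 = 0.88264
  20–24: 5 × 333.6/1000 × 0.9761 = 1.62813
  25–29: 5 × 141.9/1000 × 0.9625 = 0.68289
  30–34: 5 × 28.1/1000 × 0.9542 = 0.13407
  35–39: 5 × 2.5/1000 × 0.9467 = 0.01183
  40–44: 5 × 0.1/1000 × 0.9314 = 0.00047
  45–49: 5 × 0.0/1000 × 0.9179 = 0.00000
Sum = 3.34003
NRR = 0.49020 × 3.34003 = 1.63728

1.637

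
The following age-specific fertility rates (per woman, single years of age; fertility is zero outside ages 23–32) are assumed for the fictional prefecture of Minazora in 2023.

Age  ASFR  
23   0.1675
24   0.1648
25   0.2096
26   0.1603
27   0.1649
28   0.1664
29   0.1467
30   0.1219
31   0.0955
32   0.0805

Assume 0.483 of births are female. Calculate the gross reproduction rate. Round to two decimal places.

0.71

Proportion female at birth = 0.483.
Sum of ASFRs = 0.1675 + 0.1648 + 0.2096 + 0.1603 + 0.1649 + 0.1664 + 0.1467 + 0.1219 + 0.0955 + 0.0805 = 1.4781
TFR = 1.4781
GRR = 0.483 × 1.4781 = 0.71392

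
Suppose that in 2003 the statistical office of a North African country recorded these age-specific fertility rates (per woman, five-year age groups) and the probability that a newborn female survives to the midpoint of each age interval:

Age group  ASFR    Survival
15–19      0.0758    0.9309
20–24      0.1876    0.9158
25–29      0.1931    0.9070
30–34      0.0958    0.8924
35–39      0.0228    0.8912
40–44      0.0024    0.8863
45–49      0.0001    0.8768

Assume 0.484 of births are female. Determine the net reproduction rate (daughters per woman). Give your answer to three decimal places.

Proportion female at birth = 0.484.
Each age group contributes 5 × ASFR × survival:
  15–19: 5 × 0.0758 × 0.9309 = 0.35281
  20–24: 5 × 0.1876 × 0.9158 = 0.85902
  25–29: 5 × 0.1931 × 0.9070 = 0.87571
  30–34: 5 × 0.0958 × 0.8924 = 0.42746
  35–39: 5 × 0.0228 × 0.8912 = 0.10160
  40–44: 5 × 0.0024 × 0.8863 = 0.01064
  45–49: 5 × 0.0001 × 0.8768 = 0.00044
Sum = 2.62768
NRR = 0.484 × 2.62768 = 1.27180
NRR > 1, so each generation more than replaces itself.

1.272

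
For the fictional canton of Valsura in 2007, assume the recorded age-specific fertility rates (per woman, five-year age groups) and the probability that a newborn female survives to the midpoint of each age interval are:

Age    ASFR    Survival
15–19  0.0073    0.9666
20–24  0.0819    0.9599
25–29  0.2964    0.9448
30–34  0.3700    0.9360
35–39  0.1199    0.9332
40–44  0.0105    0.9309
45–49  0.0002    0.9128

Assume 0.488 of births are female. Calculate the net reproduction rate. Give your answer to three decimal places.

Proportion female at birth = 0.488.
Per-age-group product (5 × ASFR × survival probability):
  15–19: 5 × 0.0073 × 0.9666 = 0.03528
  20–24: 5 × 0.0819 × 0.9599 = 0.39308
  25–29: 5 × 0.2964 × 0.9448 = 1.40019
  30–34: 5 × 0.3700 × 0.9360 = 1.73160
  35–39: 5 × 0.1199 × 0.9332 = 0.55945
  40–44: 5 × 0.0105 × 0.9309 = 0.04887
  45–49: 5 × 0.0002 × 0.9128 = 0.00091
Sum = 4.16938
NRR = 0.488 × 4.16938 = 2.03466

2.035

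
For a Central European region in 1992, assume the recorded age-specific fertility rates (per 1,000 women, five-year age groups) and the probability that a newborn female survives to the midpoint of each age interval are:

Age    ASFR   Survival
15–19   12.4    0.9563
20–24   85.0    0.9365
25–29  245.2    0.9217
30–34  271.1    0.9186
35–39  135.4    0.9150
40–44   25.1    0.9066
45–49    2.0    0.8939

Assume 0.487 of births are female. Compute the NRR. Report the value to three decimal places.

1.741

Proportion female at birth = 0.487.
Survival-weighted fertility by age (5·fₓ·Sₓ):
  15–19: 5 × 12.4/1000 × 0.9563 = 0.05929
  20–24: 5 × 85.0/1000 × 0.9365 = 0.39801
  25–29: 5 × 245.2/1000 × 0.9217 = 1.13000
  30–34: 5 × 271.1/1000 × 0.9186 = 1.24516
  35–39: 5 × 135.4/1000 × 0.9150 = 0.61946
  40–44: 5 × 25.1/1000 × 0.9066 = 0.11378
  45–49: 5 × 2.0/1000 × 0.8939 = 0.00894
Sum = 3.57464
NRR = 0.487 × 3.57464 = 1.74085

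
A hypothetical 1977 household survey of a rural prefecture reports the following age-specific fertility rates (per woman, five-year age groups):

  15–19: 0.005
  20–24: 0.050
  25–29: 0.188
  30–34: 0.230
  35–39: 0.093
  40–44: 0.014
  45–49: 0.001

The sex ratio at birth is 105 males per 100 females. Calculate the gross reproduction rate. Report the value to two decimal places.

Proportion female at birth = 100 / (100 + 105) = 0.48780.
Sum of ASFRs = 0.005 + 0.050 + 0.188 + 0.230 + 0.093 + 0.014 + 0.001 = 0.581
TFR = 5 × 0.581 = 2.905
GRR = 0.48780 × 2.905 = 1.41706

1.42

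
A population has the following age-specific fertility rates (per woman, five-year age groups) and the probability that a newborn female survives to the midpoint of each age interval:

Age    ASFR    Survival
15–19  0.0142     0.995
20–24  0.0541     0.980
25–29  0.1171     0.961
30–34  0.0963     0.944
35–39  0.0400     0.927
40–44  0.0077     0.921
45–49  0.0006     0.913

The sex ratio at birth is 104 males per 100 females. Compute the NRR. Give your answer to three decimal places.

0.773

Proportion female at birth = 100 / (100 + 104) = 0.49020.
Survival-weighted fertility by age (5·fₓ·Sₓ):
  15–19: 5 × 0.0142 × 0.995 = 0.07065
  20–24: 5 × 0.0541 × 0.980 = 0.26509
  25–29: 5 × 0.1171 × 0.961 = 0.56267
  30–34: 5 × 0.0963 × 0.944 = 0.45454
  35–39: 5 × 0.0400 × 0.927 = 0.18540
  40–44: 5 × 0.0077 × 0.921 = 0.03546
  45–49: 5 × 0.0006 × 0.913 = 0.00274
Sum = 1.57655
NRR = 0.49020 × 1.57655 = 0.77282
With NRR below 1 the population is below replacement fertility.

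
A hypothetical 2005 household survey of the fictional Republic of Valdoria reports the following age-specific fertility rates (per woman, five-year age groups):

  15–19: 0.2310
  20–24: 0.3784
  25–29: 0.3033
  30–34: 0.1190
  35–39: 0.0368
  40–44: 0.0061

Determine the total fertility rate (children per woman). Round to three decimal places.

5.373

Sum of ASFRs = 0.2310 + 0.3784 + 0.3033 + 0.1190 + 0.0368 + 0.0061 = 1.0746
TFR = 5 × 1.0746 = 5.373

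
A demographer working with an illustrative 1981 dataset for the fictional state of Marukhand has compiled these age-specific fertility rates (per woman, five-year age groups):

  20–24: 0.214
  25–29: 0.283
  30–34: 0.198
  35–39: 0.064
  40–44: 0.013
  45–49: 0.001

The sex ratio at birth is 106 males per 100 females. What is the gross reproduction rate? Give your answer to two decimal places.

Proportion female at birth = 100 / (100 + 106) = 0.48544.
Sum of ASFRs = 0.214 + 0.283 + 0.198 + 0.064 + 0.013 + 0.001 = 0.773
TFR = 5 × 0.773 = 3.865
GRR = 0.48544 × 3.865 = 1.87623

1.88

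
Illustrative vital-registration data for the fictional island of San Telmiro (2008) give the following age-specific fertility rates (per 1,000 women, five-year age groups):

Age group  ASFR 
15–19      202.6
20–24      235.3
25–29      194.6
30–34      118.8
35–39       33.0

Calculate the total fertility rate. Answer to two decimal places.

3.92

Sum of ASFRs = 202.6 + 235.3 + 194.6 + 118.8 + 33.0 = 784.3
TFR = 5 × 784.3 / 1000 = 3.9215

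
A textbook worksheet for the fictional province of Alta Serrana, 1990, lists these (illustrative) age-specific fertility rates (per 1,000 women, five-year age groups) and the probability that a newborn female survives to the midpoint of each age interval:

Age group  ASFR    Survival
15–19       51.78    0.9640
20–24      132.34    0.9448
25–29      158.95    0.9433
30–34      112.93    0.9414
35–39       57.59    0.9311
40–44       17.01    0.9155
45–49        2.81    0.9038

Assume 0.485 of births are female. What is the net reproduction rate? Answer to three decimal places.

Proportion female at birth = 0.485.
Per-age-group product (5 × ASFR × survival probability):
  15–19: 5 × 51.78/1000 × 0.9640 = 0.24958
  20–24: 5 × 132.34/1000 × 0.9448 = 0.62517
  25–29: 5 × 158.95/1000 × 0.9433 = 0.74969
  30–34: 5 × 112.93/1000 × 0.9414 = 0.53156
  35–39: 5 × 57.59/1000 × 0.9311 = 0.26811
  40–44: 5 × 17.01/1000 × 0.9155 = 0.07786
  45–49: 5 × 2.81/1000 × 0.9038 = 0.01270
Sum = 2.51467
NRR = 0.485 × 2.51467 = 1.21961
With NRR above 1 the population is above replacement fertility.

1.220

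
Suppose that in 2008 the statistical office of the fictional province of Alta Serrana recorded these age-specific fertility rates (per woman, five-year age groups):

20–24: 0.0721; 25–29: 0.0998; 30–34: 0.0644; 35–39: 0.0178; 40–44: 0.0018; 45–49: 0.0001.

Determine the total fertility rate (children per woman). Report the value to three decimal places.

1.280

Sum of ASFRs = 0.0721 + 0.0998 + 0.0644 + 0.0178 + 0.0018 + 0.0001 = 0.2560
TFR = 5 × 0.2560 = 1.28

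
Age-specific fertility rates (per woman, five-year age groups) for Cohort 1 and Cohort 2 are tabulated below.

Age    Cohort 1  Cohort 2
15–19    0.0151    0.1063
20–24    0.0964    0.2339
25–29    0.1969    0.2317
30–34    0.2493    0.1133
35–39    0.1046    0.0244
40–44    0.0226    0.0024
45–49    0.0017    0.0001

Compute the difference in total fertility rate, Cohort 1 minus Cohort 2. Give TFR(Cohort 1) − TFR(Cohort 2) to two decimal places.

-0.13

Cohort 1:
  Sum of ASFRs = 0.0151 + 0.0964 + 0.1969 + 0.2493 + 0.1046 + 0.0226 + 0.0017 = 0.6866
  TFR = 5 × 0.6866 = 3.433
Cohort 2:
  Sum of ASFRs = 0.1063 + 0.2339 + 0.2317 + 0.1133 + 0.0244 + 0.0024 + 0.0001 = 0.7121
  TFR = 5 × 0.7121 = 3.5605
Difference = 3.433 − 3.5605 = -0.1275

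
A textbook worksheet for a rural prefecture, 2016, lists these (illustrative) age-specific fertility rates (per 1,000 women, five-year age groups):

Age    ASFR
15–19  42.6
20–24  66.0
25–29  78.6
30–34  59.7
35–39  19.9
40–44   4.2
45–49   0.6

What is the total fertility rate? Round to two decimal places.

Sum of ASFRs = 42.6 + 66.0 + 78.6 + 59.7 + 19.9 + 4.2 + 0.6 = 271.6
TFR = 5 × 271.6 / 1000 = 1.358

1.36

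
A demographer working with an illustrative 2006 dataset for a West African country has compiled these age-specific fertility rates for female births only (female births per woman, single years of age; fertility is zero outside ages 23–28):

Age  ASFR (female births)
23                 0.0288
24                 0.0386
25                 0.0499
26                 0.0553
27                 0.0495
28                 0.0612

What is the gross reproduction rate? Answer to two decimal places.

Sum of female ASFRs = 0.0288 + 0.0386 + 0.0499 + 0.0553 + 0.0495 + 0.0612 = 0.2833
GRR = 0.2833

0.28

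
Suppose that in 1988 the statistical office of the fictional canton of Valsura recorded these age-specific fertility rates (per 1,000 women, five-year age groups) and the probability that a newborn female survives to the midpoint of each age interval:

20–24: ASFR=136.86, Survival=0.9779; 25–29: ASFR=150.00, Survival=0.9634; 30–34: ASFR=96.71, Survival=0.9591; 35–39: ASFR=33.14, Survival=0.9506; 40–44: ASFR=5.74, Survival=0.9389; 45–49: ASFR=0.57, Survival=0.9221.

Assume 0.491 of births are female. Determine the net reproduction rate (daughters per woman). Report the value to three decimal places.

1.003

Proportion female at birth = 0.491.
Each age group contributes 5 × ASFR × survival:
  20–24: 5 × 136.86/1000 × 0.9779 = 0.66918
  25–29: 5 × 150.00/1000 × 0.9634 = 0.72255
  30–34: 5 × 96.71/1000 × 0.9591 = 0.46377
  35–39: 5 × 33.14/1000 × 0.9506 = 0.15751
  40–44: 5 × 5.74/1000 × 0.9389 = 0.02695
  45–49: 5 × 0.57/1000 × 0.9221 = 0.00263
Sum = 2.04259
NRR = 0.491 × 2.04259 = 1.00291
An NRR exceeding 1 indicates intrinsic growth under these rates.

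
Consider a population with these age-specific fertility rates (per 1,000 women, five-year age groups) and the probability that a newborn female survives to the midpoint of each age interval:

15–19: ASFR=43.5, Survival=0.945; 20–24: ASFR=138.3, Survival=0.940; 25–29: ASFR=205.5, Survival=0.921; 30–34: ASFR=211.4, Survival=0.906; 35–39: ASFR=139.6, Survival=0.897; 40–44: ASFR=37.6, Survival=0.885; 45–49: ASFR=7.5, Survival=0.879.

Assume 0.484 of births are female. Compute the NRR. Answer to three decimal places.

1.735

Proportion female at birth = 0.484.
Survival-weighted fertility by age (5·fₓ·Sₓ):
  15–19: 5 × 43.5/1000 × 0.945 = 0.20554
  20–24: 5 × 138.3/1000 × 0.940 = 0.65001
  25–29: 5 × 205.5/1000 × 0.921 = 0.94633
  30–34: 5 × 211.4/1000 × 0.906 = 0.95764
  35–39: 5 × 139.6/1000 × 0.897 = 0.62611
  40–44: 5 × 37.6/1000 × 0.885 = 0.16638
  45–49: 5 × 7.5/1000 × 0.879 = 0.03296
Sum = 3.58497
NRR = 0.484 × 3.58497 = 1.73513
NRR > 1, so each generation more than replaces itself.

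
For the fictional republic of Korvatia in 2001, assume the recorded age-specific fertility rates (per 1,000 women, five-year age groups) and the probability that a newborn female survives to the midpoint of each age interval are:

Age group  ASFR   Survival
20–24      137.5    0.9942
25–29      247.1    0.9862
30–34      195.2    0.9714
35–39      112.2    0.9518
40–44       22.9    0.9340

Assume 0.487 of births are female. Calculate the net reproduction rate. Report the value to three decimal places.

1.700

Proportion female at birth = 0.487.
Weighting each age-specific rate by interval width and survival:
  20–24: 5 × 137.5/1000 × 0.9942 = 0.68351
  25–29: 5 × 247.1/1000 × 0.9862 = 1.21845
  30–34: 5 × 195.2/1000 × 0.9714 = 0.94809
  35–39: 5 × 112.2/1000 × 0.9518 = 0.53396
  40–44: 5 × 22.9/1000 × 0.9340 = 0.10694
Sum = 3.49095
NRR = 0.487 × 3.49095 = 1.70009
NRR > 1, so each generation more than replaces itself.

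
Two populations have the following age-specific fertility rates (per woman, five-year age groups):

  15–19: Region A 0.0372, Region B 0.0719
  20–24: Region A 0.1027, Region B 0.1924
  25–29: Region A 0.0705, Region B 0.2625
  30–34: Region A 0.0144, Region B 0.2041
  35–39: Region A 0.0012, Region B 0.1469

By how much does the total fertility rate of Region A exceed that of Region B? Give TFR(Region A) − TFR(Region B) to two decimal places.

-3.26

Region A:
  Sum of ASFRs = 0.0372 + 0.1027 + 0.0705 + 0.0144 + 0.0012 = 0.2260
  TFR = 5 × 0.2260 = 1.13
Region B:
  Sum of ASFRs = 0.0719 + 0.1924 + 0.2625 + 0.2041 + 0.1469 = 0.8778
  TFR = 5 × 0.8778 = 4.389
Difference = 1.13 − 4.389 = -3.259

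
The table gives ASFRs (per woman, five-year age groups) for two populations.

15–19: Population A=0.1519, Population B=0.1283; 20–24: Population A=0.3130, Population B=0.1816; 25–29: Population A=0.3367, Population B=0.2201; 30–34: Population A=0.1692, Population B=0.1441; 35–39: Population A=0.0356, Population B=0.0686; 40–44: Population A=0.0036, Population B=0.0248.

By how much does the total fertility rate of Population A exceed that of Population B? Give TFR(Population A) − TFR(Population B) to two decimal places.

Population A:
  Sum of ASFRs = 0.1519 + 0.3130 + 0.3367 + 0.1692 + 0.0356 + 0.0036 = 1.0100
  TFR = 5 × 1.0100 = 5.05
Population B:
  Sum of ASFRs = 0.1283 + 0.1816 + 0.2201 + 0.1441 + 0.0686 + 0.0248 = 0.7675
  TFR = 5 × 0.7675 = 3.8375
Difference = 5.05 − 3.8375 = 1.2125

1.21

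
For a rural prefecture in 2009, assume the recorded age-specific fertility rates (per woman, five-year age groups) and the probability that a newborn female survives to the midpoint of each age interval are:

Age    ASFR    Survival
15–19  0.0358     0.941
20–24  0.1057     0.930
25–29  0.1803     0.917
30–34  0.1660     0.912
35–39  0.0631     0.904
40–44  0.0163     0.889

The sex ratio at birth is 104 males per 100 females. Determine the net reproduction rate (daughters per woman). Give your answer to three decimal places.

Proportion female at birth = 100 / (100 + 104) = 0.49020.
Weighting each age-specific rate by interval width and survival:
  15–19: 5 × 0.0358 × 0.941 = 0.16844
  20–24: 5 × 0.1057 × 0.930 = 0.49151
  25–29: 5 × 0.1803 × 0.917 = 0.82668
  30–34: 5 × 0.1660 × 0.912 = 0.75696
  35–39: 5 × 0.0631 × 0.904 = 0.28521
  40–44: 5 × 0.0163 × 0.889 = 0.07245
Sum = 2.60125
NRR = 0.49020 × 2.60125 = 1.27513

1.275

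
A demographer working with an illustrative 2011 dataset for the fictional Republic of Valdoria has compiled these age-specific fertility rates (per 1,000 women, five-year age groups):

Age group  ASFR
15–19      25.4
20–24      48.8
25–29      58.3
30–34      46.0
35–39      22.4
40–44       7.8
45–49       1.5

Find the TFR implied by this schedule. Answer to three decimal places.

Sum of ASFRs = 25.4 + 48.8 + 58.3 + 46.0 + 22.4 + 7.8 + 1.5 = 210.2
TFR = 5 × 210.2 / 1000 = 1.051

1.051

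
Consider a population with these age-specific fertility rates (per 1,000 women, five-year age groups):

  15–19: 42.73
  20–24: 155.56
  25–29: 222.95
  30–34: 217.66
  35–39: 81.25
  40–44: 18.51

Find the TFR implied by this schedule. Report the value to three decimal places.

Sum of ASFRs = 42.73 + 155.56 + 222.95 + 217.66 + 81.25 + 18.51 = 738.66
TFR = 5 × 738.66 / 1000 = 3.6933

3.693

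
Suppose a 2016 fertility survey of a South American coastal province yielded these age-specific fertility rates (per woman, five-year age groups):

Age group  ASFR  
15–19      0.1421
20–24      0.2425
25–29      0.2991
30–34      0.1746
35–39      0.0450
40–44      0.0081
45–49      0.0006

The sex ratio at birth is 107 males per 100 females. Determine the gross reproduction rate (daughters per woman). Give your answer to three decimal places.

Proportion female at birth = 100 / (100 + 107) = 0.48309.
Sum of ASFRs = 0.1421 + 0.2425 + 0.2991 + 0.1746 + 0.0450 + 0.0081 + 0.0006 = 0.9120
TFR = 5 × 0.9120 = 4.56
GRR = 0.48309 × 4.56 = 2.20289

2.203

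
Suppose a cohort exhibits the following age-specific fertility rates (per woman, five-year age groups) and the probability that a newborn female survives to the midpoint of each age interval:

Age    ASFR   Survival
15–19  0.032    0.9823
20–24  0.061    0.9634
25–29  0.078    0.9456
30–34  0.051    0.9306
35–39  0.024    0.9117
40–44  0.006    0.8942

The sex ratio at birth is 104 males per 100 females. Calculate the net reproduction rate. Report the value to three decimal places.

0.585

Proportion female at birth = 100 / (100 + 104) = 0.49020.
Survival-weighted fertility by age (5·fₓ·Sₓ):
  15–19: 5 × 0.032 × 0.9823 = 0.15717
  20–24: 5 × 0.061 × 0.9634 = 0.29384
  25–29: 5 × 0.078 × 0.9456 = 0.36878
  30–34: 5 × 0.051 × 0.9306 = 0.23730
  35–39: 5 × 0.024 × 0.9117 = 0.10940
  40–44: 5 × 0.006 × 0.8942 = 0.02683
Sum = 1.19332
NRR = 0.49020 × 1.19332 = 0.58497
NRR < 1, so the cohort does not fully replace itself.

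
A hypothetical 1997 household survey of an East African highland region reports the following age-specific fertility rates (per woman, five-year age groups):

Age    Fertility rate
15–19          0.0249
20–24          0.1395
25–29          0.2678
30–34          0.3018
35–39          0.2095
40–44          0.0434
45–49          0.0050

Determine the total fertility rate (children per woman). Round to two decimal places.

Sum of ASFRs = 0.0249 + 0.1395 + 0.2678 + 0.3018 + 0.2095 + 0.0434 + 0.0050 = 0.9919
TFR = 5 × 0.9919 = 4.9595

4.96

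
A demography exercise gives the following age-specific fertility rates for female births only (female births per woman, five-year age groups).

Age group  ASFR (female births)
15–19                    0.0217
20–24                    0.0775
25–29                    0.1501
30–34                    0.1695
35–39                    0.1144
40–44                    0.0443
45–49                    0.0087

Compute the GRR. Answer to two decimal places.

2.93

Sum of female ASFRs = 0.0217 + 0.0775 + 0.1501 + 0.1695 + 0.1144 + 0.0443 + 0.0087 = 0.5862
GRR = 5 × 0.5862 = 2.931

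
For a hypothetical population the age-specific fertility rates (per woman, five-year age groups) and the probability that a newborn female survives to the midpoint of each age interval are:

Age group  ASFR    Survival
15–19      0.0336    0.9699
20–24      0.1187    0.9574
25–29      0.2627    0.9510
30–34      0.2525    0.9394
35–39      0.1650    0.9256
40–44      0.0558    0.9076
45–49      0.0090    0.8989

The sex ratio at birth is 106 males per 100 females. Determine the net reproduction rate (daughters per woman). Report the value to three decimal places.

Proportion female at birth = 100 / (100 + 106) = 0.48544.
Each age group contributes 5 × ASFR × survival:
  15–19: 5 × 0.0336 × 0.9699 = 0.16294
  20–24: 5 × 0.1187 × 0.9574 = 0.56822
  25–29: 5 × 0.2627 × 0.9510 = 1.24914
  30–34: 5 × 0.2525 × 0.9394 = 1.18599
  35–39: 5 × 0.1650 × 0.9256 = 0.76362
  40–44: 5 × 0.0558 × 0.9076 = 0.25322
  45–49: 5 × 0.0090 × 0.8989 = 0.04045
Sum = 4.22358
NRR = 0.48544 × 4.22358 = 2.05029

2.050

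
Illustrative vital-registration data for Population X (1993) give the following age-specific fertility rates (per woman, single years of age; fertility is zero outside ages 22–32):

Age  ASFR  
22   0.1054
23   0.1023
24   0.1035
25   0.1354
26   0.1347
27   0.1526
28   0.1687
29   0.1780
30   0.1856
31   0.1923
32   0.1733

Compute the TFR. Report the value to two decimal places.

1.63

Sum of ASFRs = 0.1054 + 0.1023 + 0.1035 + 0.1354 + 0.1347 + 0.1526 + 0.1687 + 0.1780 + 0.1856 + 0.1923 + 0.1733 = 1.6318
TFR = 1.6318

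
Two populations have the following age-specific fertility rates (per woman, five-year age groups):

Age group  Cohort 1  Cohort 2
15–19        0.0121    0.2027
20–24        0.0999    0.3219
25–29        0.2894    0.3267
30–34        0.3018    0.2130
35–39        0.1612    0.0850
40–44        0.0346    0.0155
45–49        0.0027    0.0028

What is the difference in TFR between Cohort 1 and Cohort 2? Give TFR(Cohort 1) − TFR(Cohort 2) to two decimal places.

-1.33

Cohort 1:
  Sum of ASFRs = 0.0121 + 0.0999 + 0.2894 + 0.3018 + 0.1612 + 0.0346 + 0.0027 = 0.9017
  TFR = 5 × 0.9017 = 4.5085
Cohort 2:
  Sum of ASFRs = 0.2027 + 0.3219 + 0.3267 + 0.2130 + 0.0850 + 0.0155 + 0.0028 = 1.1676
  TFR = 5 × 1.1676 = 5.838
Difference = 4.5085 − 5.838 = -1.3295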